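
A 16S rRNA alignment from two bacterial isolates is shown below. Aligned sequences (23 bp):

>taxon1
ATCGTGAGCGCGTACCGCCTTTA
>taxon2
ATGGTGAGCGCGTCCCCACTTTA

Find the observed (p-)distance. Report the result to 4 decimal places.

0.1739

The sequences differ at 4 of 23 positions (sites 3, 14, 17, 18).
p = 4/23 = 0.173913… ≈ 0.1739 (to 4 d.p.).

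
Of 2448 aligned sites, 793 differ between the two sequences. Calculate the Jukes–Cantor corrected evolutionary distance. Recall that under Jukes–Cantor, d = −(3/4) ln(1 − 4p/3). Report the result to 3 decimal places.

p = 793/2448 ≈ 0.323938.
d = −(3/4) ln(1 − 4p/3) = −0.75 ln(1 − 0.431917) = −0.75 ln(0.568083)
  = −0.75 × (-0.565488) = 0.424116 substitutions/site.

0.424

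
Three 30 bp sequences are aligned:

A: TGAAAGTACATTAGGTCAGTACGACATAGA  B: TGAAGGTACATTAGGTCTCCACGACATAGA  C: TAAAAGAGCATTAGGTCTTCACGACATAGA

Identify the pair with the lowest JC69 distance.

A and B

A–B: 4/30 differ, p = 0.133, d = 0.147.
A–C: 6/30 differ, p = 0.200, d = 0.233.
B–C: 5/30 differ, p = 0.167, d = 0.188.
The smallest distance is between A and B.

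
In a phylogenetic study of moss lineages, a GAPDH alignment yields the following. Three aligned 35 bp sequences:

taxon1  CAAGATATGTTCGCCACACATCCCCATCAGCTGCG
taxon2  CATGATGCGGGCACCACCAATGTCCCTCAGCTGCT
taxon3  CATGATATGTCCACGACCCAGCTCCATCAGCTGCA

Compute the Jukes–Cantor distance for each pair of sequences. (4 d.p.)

d(taxon1,taxon2) = 0.4582, d(taxon1,taxon3) = 0.2726, d(taxon2,taxon3) = 0.3597

taxon1–taxon2: 12/35 sites differ → p ≈ 0.342857, d = −0.75 ln(1 − 0.457143) = 0.458182 ≈ 0.4582.
taxon1–taxon3: 8/35 sites differ → p ≈ 0.228571, d = −0.75 ln(1 − 0.304761) = 0.272625 ≈ 0.2726.
taxon2–taxon3: 10/35 sites differ → p ≈ 0.285714, d = −0.75 ln(1 − 0.380952) = 0.359679 ≈ 0.3597.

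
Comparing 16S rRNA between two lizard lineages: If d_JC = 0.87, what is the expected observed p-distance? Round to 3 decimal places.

p = (3/4)(1 − e^(−4d/3)) = 0.75 × (1 − e^(-1.16)) = 0.75 × (1 − 0.313486) = 0.514886.

0.515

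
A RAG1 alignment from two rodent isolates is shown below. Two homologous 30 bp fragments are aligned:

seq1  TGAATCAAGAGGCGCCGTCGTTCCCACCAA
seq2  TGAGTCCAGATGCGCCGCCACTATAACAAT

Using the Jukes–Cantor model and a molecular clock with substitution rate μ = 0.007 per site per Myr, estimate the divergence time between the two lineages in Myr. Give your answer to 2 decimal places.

The sequences differ at 11 of 30 sites, so p = 11/30 ≈ 0.366667.
d = −(3/4) ln(1 − 4p/3) = −0.75 ln(1 − 0.488889) = −0.75 ln(0.511111)
  = −0.75 × (-0.671168) = 0.503376 substitutions/site.
Under a molecular clock d = 2μt, so t = d/(2μ) = 0.503376 / (2 × 0.007) = 35.96 Myr.

35.96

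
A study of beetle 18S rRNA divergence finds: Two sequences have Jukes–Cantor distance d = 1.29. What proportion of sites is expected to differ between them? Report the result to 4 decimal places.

0.6157

p = (3/4)(1 − e^(−4d/3)) = 0.75 × (1 − e^(-1.72)) = 0.75 × (1 − 0.179066) = 0.615701.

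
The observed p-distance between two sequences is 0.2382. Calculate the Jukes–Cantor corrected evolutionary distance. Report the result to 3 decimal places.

0.287

d = −(3/4) ln(1 − 4p/3) = −0.75 ln(1 − 0.3176) = −0.75 ln(0.6824)
  = −0.75 × (-0.382139) = 0.286604 substitutions/site.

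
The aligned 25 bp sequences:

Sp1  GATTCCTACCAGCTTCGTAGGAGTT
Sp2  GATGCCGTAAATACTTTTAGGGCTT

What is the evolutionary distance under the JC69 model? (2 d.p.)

0.77

The sequences differ at 12 of 25 sites, so p = 12/25 = 0.48.
d = −(3/4) ln(1 − 4p/3) = −0.75 ln(1 − 0.64) = −0.75 ln(0.36)
  = −0.75 × (-1.021651) = 0.766238 substitutions/site.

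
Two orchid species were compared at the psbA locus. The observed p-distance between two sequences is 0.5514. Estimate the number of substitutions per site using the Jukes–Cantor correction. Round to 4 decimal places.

0.9966

d = −(3/4) ln(1 − 4p/3) = −0.75 ln(1 − 0.7352) = −0.75 ln(0.2648)
  = −0.75 × (-1.328780) = 0.996585 substitutions/site.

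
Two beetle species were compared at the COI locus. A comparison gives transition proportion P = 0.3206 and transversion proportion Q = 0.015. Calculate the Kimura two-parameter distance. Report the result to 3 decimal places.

Under the Kimura two-parameter model, d = −½ ln(1 − 2P − Q) − ¼ ln(1 − 2Q).
1 − 2P − Q = 0.3438, giving −½ ln(0.3438) = 0.533848.
1 − 2Q = 0.97, giving −¼ ln(0.97) = 0.007615.
d = 0.533848 + 0.007615 = 0.541463.

0.541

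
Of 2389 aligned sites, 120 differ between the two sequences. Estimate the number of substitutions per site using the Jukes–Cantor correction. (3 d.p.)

p = 120/2389 ≈ 0.05023.
d = −(3/4) ln(1 − 4p/3) = −0.75 ln(1 − 0.066973) = −0.75 ln(0.933027)
  = −0.75 × (-0.069321) = 0.051991 substitutions/site.

0.052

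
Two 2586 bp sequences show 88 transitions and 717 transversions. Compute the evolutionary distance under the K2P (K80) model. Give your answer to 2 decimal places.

0.41

P = 88/2586 ≈ 0.034029 and Q = 717/2586 ≈ 0.277262.
Under the Kimura two-parameter model, d = −½ ln(1 − 2P − Q) − ¼ ln(1 − 2Q).
1 − 2P − Q = 0.65468, giving −½ ln(0.65468) = 0.211804.
1 − 2Q = 0.445476, giving −¼ ln(0.445476) = 0.202153.
d = 0.211804 + 0.202153 = 0.413957.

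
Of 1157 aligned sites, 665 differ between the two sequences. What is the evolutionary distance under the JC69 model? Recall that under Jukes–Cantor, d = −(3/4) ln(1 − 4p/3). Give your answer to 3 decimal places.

p = 665/1157 ≈ 0.574762.
d = −(3/4) ln(1 − 4p/3) = −0.75 ln(1 − 0.766349) = −0.75 ln(0.233651)
  = −0.75 × (-1.453927) = 1.090445 substitutions/site.

1.090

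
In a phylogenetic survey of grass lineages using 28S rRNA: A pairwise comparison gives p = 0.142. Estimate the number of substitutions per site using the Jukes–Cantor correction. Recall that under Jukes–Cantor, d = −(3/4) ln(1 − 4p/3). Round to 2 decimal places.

0.16

d = −(3/4) ln(1 − 4p/3) = −0.75 ln(1 − 0.189333) = −0.75 ln(0.810667)
  = −0.75 × (-0.209898) = 0.157424 substitutions/site.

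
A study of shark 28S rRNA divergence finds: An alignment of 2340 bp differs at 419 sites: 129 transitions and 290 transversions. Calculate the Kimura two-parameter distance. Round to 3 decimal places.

P = 129/2340 ≈ 0.055128 and Q = 290/2340 ≈ 0.123932.
Under the Kimura two-parameter model, d = −½ ln(1 − 2P − Q) − ¼ ln(1 − 2Q).
1 − 2P − Q = 0.765812, giving −½ ln(0.765812) = 0.133409.
1 − 2Q = 0.752136, giving −¼ ln(0.752136) = 0.071210.
d = 0.133409 + 0.071210 = 0.204619.

0.205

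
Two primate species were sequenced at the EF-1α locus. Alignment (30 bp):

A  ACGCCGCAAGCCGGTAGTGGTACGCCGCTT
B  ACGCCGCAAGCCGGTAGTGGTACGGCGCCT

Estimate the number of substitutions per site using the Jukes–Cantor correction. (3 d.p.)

The sequences differ at 2 of 30 sites (25, 29), so p = 2/30 ≈ 0.066667.
d = −(3/4) ln(1 − 4p/3) = −0.75 ln(1 − 0.088889) = −0.75 ln(0.911111)
  = −0.75 × (-0.093091) = 0.069818 substitutions/site.

0.070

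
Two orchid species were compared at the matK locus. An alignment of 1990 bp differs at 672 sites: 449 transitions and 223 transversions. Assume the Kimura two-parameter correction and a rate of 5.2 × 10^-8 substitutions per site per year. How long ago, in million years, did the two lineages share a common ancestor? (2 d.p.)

P = 449/1990 ≈ 0.225628 and Q = 223/1990 ≈ 0.11206.
Under the Kimura two-parameter model, d = −½ ln(1 − 2P − Q) − ¼ ln(1 − 2Q).
1 − 2P − Q = 0.436684, giving −½ ln(0.436684) = 0.414273.
1 − 2Q = 0.77588, giving −¼ ln(0.77588) = 0.063439.
d = 0.414273 + 0.063439 = 0.477712.
Under a molecular clock d = 2μt, so t = d/(2μ) = 0.477712 / (2 × 5.2 × 10^-8) = 4.59 million years.

4.59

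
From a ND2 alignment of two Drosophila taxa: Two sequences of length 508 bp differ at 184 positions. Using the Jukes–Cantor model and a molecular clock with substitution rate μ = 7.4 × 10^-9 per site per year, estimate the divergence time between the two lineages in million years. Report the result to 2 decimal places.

p = 184/508 ≈ 0.362205.
d = −(3/4) ln(1 − 4p/3) = −0.75 ln(1 − 0.48294) = −0.75 ln(0.51706)
  = −0.75 × (-0.659596) = 0.494697 substitutions/site.
Under a molecular clock d = 2μt, so t = d/(2μ) = 0.494697 / (2 × 7.4 × 10^-9) = 33.43 million years.

33.43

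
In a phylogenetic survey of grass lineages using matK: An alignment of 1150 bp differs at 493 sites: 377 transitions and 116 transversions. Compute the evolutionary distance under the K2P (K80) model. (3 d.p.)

P = 377/1150 ≈ 0.327826 and Q = 116/1150 ≈ 0.10087.
Under the Kimura two-parameter model, d = −½ ln(1 − 2P − Q) − ¼ ln(1 − 2Q).
1 − 2P − Q = 0.243478, giving −½ ln(0.243478) = 0.706364.
1 − 2Q = 0.79826, giving −¼ ln(0.79826) = 0.056330.
d = 0.706364 + 0.056330 = 0.762694.

0.763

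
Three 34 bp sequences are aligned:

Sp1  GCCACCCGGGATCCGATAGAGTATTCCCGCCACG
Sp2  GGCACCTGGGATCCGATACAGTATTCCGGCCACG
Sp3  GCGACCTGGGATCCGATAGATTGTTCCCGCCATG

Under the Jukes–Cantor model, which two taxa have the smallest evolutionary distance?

Sp1 and Sp2

Sp1–Sp2: 4/34 differ, p = 0.118, d = 0.128.
Sp1–Sp3: 5/34 differ, p = 0.147, d = 0.164.
Sp2–Sp3: 7/34 differ, p = 0.206, d = 0.241.
The smallest distance is between Sp1 and Sp2.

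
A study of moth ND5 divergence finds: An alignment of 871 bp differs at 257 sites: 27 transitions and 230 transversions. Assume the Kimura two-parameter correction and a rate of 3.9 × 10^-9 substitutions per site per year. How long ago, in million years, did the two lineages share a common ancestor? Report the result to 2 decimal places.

P = 27/871 ≈ 0.030999 and Q = 230/871 ≈ 0.264064.
Under the Kimura two-parameter model, d = −½ ln(1 − 2P − Q) − ¼ ln(1 − 2Q).
1 − 2P − Q = 0.673938, giving −½ ln(0.673938) = 0.197309.
1 − 2Q = 0.471872, giving −¼ ln(0.471872) = 0.187762.
d = 0.197309 + 0.187762 = 0.385071.
Under a molecular clock d = 2μt, so t = d/(2μ) = 0.385071 / (2 × 3.9 × 10^-9) = 49.37 million years.

49.37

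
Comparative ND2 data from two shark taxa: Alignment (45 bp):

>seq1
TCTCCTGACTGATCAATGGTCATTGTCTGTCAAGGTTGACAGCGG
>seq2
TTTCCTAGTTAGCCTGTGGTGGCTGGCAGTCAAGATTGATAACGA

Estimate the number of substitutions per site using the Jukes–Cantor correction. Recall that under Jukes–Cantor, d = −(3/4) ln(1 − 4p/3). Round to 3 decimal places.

0.572

The sequences differ at 18 of 45 sites, so p = 18/45 = 0.4.
d = −(3/4) ln(1 − 4p/3) = −0.75 ln(1 − 0.533333) = −0.75 ln(0.466667)
  = −0.75 × (-0.762139) = 0.571604 substitutions/site.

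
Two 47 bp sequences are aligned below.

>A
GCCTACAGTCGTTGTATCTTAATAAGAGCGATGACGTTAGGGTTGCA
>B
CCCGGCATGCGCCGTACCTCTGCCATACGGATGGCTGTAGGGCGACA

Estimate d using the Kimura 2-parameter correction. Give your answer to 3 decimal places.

0.750

Of 47 sites, 10 differences are transitions and 12 are transversions, so P = 10/47 ≈ 0.212766 and Q = 12/47 ≈ 0.255319.
Under the Kimura two-parameter model, d = −½ ln(1 − 2P − Q) − ¼ ln(1 − 2Q).
1 − 2P − Q = 0.319149, giving −½ ln(0.319149) = 0.571049.
1 − 2Q = 0.489362, giving −¼ ln(0.489362) = 0.178663.
d = 0.571049 + 0.178663 = 0.749712.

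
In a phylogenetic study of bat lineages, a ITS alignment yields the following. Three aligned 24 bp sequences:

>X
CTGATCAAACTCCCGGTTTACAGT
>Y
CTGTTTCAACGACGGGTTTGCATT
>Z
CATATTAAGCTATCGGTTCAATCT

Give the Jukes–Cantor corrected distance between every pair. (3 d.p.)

d(X,Y) = 0.441, d(X,Z) = 0.608, d(Y,Z) = 0.961

X–Y: 8/24 sites differ → p ≈ 0.333333, d = −0.75 ln(1 − 0.444444) = 0.440839 ≈ 0.441.
X–Z: 10/24 sites differ → p ≈ 0.416667, d = −0.75 ln(1 − 0.555556) = 0.608198 ≈ 0.608.
Y–Z: 13/24 sites differ → p ≈ 0.541667, d = −0.75 ln(1 − 0.722223) = 0.960702 ≈ 0.961.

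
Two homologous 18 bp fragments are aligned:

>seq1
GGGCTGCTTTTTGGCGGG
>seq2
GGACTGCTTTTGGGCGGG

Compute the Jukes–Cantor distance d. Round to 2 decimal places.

The sequences differ at 2 of 18 sites (3, 12), so p = 2/18 ≈ 0.111111.
d = −(3/4) ln(1 − 4p/3) = −0.75 ln(1 − 0.148148) = −0.75 ln(0.851852)
  = −0.75 × (-0.160342) = 0.120257 substitutions/site.

0.12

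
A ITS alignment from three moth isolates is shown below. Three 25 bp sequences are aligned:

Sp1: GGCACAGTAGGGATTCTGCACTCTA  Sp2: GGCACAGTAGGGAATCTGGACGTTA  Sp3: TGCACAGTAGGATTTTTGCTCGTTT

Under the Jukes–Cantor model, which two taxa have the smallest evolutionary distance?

Sp1 and Sp2

Sp1–Sp2: 4/25 differ, p = 0.160, d = 0.180.
Sp1–Sp3: 8/25 differ, p = 0.320, d = 0.417.
Sp2–Sp3: 8/25 differ, p = 0.320, d = 0.417.
The smallest distance is between Sp1 and Sp2.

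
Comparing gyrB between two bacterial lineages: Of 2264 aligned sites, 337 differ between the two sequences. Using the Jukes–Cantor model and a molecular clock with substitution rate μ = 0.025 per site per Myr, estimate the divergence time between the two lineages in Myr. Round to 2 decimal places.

3.32

p = 337/2264 ≈ 0.148852.
d = −(3/4) ln(1 − 4p/3) = −0.75 ln(1 − 0.198469) = −0.75 ln(0.801531)
  = −0.75 × (-0.221232) = 0.165924 substitutions/site.
Under a molecular clock d = 2μt, so t = d/(2μ) = 0.165924 / (2 × 0.025) = 3.32 Myr.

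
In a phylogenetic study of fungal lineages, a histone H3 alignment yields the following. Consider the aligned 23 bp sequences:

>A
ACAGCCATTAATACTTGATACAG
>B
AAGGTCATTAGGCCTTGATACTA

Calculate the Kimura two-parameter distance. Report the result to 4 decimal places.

Of 23 sites, 4 differences are transitions and 4 are transversions, so P = 4/23 ≈ 0.173913 and Q = 4/23 ≈ 0.173913.
Under the Kimura two-parameter model, d = −½ ln(1 − 2P − Q) − ¼ ln(1 − 2Q).
1 − 2P − Q = 0.478261, giving −½ ln(0.478261) = 0.368799.
1 − 2Q = 0.652174, giving −¼ ln(0.652174) = 0.106861.
d = 0.368799 + 0.106861 = 0.475660.

0.4757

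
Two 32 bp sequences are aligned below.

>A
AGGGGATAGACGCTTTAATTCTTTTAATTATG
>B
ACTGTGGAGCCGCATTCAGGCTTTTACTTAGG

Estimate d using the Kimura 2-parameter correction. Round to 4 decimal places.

Of 32 sites, 1 differences are transitions and 11 are transversions, so P = 1/32 = 0.03125 and Q = 11/32 = 0.34375.
Under the Kimura two-parameter model, d = −½ ln(1 − 2P − Q) − ¼ ln(1 − 2Q).
1 − 2P − Q = 0.59375, giving −½ ln(0.59375) = 0.260648.
1 − 2Q = 0.3125, giving −¼ ln(0.3125) = 0.290788.
d = 0.260648 + 0.290788 = 0.551436.

0.5514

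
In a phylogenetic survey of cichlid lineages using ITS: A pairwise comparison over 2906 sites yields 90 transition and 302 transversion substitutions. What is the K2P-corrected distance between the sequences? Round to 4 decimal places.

0.1489

P = 90/2906 ≈ 0.03097 and Q = 302/2906 ≈ 0.103923.
Under the Kimura two-parameter model, d = −½ ln(1 − 2P − Q) − ¼ ln(1 − 2Q).
1 − 2P − Q = 0.834137, giving −½ ln(0.834137) = 0.090679.
1 − 2Q = 0.792154, giving −¼ ln(0.792154) = 0.058250.
d = 0.090679 + 0.058250 = 0.148929.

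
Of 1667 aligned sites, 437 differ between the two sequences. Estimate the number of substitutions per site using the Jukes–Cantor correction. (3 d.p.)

p = 437/1667 ≈ 0.262148.
d = −(3/4) ln(1 − 4p/3) = −0.75 ln(1 − 0.349531) = −0.75 ln(0.650469)
  = −0.75 × (-0.430062) = 0.322547 substitutions/site.

0.323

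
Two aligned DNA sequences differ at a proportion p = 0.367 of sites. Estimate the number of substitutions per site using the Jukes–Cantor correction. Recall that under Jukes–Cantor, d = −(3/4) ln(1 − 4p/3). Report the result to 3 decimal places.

0.504

d = −(3/4) ln(1 − 4p/3) = −0.75 ln(1 − 0.489333) = −0.75 ln(0.510667)
  = −0.75 × (-0.672038) = 0.504029 substitutions/site.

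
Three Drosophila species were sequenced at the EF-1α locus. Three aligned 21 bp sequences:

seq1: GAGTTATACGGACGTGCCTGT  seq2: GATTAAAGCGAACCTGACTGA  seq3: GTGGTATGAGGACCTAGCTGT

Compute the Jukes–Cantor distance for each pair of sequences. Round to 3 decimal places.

d(seq1,seq2) = 0.532, d(seq1,seq3) = 0.441, d(seq2,seq3) = 0.756

seq1–seq2: 8/21 sites differ → p ≈ 0.380952, d = −0.75 ln(1 − 0.507936) = 0.531860 ≈ 0.532.
seq1–seq3: 7/21 sites differ → p ≈ 0.333333, d = −0.75 ln(1 − 0.444444) = 0.440839 ≈ 0.441.
seq2–seq3: 10/21 sites differ → p ≈ 0.47619, d = −0.75 ln(1 − 0.63492) = 0.755729 ≈ 0.756.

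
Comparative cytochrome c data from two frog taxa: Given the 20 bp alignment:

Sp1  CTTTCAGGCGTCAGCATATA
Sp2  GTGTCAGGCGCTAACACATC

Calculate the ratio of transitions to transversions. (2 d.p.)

Transitions are A↔G and C↔T; transversions are all other mismatches.
Transitions: 4. Transversions: 3.
R = 4/3 = 1.333333… ≈ 1.33 (to 2 d.p.).

1.33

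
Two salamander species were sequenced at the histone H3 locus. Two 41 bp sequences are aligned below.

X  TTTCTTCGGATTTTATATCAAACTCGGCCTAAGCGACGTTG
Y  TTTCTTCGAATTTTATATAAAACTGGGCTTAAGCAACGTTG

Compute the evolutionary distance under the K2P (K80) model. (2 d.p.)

Of 41 sites, 3 differences are transitions and 2 are transversions, so P = 3/41 ≈ 0.073171 and Q = 2/41 ≈ 0.04878.
Under the Kimura two-parameter model, d = −½ ln(1 − 2P − Q) − ¼ ln(1 − 2Q).
1 − 2P − Q = 0.804878, giving −½ ln(0.804878) = 0.108532.
1 − 2Q = 0.90244, giving −¼ ln(0.90244) = 0.025663.
d = 0.108532 + 0.025663 = 0.134195.

0.13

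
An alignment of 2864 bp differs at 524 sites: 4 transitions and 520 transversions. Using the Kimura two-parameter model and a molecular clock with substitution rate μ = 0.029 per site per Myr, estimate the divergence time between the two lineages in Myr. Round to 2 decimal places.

P = 4/2864 ≈ 0.001397 and Q = 520/2864 ≈ 0.181564.
Under the Kimura two-parameter model, d = −½ ln(1 − 2P − Q) − ¼ ln(1 − 2Q).
1 − 2P − Q = 0.815642, giving −½ ln(0.815642) = 0.101890.
1 − 2Q = 0.636872, giving −¼ ln(0.636872) = 0.112797.
d = 0.101890 + 0.112797 = 0.214687.
Under a molecular clock d = 2μt, so t = d/(2μ) = 0.214687 / (2 × 0.029) = 3.70 Myr.

3.70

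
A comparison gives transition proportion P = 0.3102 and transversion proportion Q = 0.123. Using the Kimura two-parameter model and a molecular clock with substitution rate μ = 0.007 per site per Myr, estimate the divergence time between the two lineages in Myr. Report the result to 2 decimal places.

Under the Kimura two-parameter model, d = −½ ln(1 − 2P − Q) − ¼ ln(1 − 2Q).
1 − 2P − Q = 0.2566, giving −½ ln(0.2566) = 0.680118.
1 − 2Q = 0.754, giving −¼ ln(0.754) = 0.070591.
d = 0.680118 + 0.070591 = 0.750709.
Under a molecular clock d = 2μt, so t = d/(2μ) = 0.750709 / (2 × 0.007) = 53.62 Myr.

53.62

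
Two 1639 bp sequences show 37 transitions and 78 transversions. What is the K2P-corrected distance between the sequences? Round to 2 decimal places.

0.07

P = 37/1639 ≈ 0.022575 and Q = 78/1639 ≈ 0.04759.
Under the Kimura two-parameter model, d = −½ ln(1 − 2P − Q) − ¼ ln(1 − 2Q).
1 − 2P − Q = 0.90726, giving −½ ln(0.90726) = 0.048663.
1 − 2Q = 0.90482, giving −¼ ln(0.90482) = 0.025005.
d = 0.048663 + 0.025005 = 0.073668.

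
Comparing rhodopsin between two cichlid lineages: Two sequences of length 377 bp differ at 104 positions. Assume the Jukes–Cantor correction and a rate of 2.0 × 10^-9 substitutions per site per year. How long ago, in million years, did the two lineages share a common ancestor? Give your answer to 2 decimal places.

p = 104/377 ≈ 0.275862.
d = −(3/4) ln(1 − 4p/3) = −0.75 ln(1 − 0.367816) = −0.75 ln(0.632184)
  = −0.75 × (-0.458575) = 0.343931 substitutions/site.
Under a molecular clock d = 2μt, so t = d/(2μ) = 0.343931 / (2 × 2.0 × 10^-9) = 85.98 million years.

85.98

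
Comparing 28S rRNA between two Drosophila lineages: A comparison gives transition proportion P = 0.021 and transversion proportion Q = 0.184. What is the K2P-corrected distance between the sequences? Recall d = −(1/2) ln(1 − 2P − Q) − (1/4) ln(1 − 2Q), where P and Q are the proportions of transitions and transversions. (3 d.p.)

Under the Kimura two-parameter model, d = −½ ln(1 − 2P − Q) − ¼ ln(1 − 2Q).
1 − 2P − Q = 0.774, giving −½ ln(0.774) = 0.128092.
1 − 2Q = 0.632, giving −¼ ln(0.632) = 0.114716.
d = 0.128092 + 0.114716 = 0.242808.

0.243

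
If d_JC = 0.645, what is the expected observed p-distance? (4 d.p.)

0.4326

p = (3/4)(1 − e^(−4d/3)) = 0.75 × (1 − e^(-0.86)) = 0.75 × (1 − 0.423162) = 0.432629.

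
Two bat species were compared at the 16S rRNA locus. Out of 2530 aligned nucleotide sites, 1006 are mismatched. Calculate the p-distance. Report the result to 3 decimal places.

p = 1006/2530 = 0.397628… ≈ 0.398 (to 3 d.p.).

0.398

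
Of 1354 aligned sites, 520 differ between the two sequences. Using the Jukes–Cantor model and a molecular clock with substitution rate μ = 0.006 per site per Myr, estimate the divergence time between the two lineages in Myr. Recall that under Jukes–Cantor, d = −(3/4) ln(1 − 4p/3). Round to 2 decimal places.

44.85

p = 520/1354 ≈ 0.384047.
d = −(3/4) ln(1 − 4p/3) = −0.75 ln(1 − 0.512063) = −0.75 ln(0.487937)
  = −0.75 × (-0.717569) = 0.538177 substitutions/site.
Under a molecular clock d = 2μt, so t = d/(2μ) = 0.538177 / (2 × 0.006) = 44.85 Myr.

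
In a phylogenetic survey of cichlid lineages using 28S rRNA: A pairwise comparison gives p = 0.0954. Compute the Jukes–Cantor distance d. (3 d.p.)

0.102

d = −(3/4) ln(1 − 4p/3) = −0.75 ln(1 − 0.1272) = −0.75 ln(0.8728)
  = −0.75 × (-0.136049) = 0.102037 substitutions/site.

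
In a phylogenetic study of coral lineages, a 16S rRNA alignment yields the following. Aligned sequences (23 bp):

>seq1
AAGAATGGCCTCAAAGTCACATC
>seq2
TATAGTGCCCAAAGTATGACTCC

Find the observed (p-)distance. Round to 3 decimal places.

0.522

The sequences differ at 12 of 23 positions.
p = 12/23 = 0.521739… ≈ 0.522 (to 3 d.p.).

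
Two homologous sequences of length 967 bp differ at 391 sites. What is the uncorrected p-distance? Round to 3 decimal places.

0.404

p = 391/967 = 0.404343… ≈ 0.404 (to 3 d.p.).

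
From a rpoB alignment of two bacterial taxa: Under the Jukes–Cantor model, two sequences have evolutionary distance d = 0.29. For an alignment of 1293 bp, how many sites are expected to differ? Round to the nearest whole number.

311

Invert JC69: p = (3/4)(1 − e^(−4d/3)) = 0.75 × (1 − e^(-0.386667)) = 0.75 × (1 − 0.679317) = 0.240512.
Expected differing sites = pL ≈ 0.240512 × 1293 = 310.982016 ≈ 311.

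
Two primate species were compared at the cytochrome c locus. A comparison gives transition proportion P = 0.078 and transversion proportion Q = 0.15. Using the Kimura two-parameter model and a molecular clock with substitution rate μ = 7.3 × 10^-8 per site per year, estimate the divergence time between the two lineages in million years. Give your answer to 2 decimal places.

Under the Kimura two-parameter model, d = −½ ln(1 − 2P − Q) − ¼ ln(1 − 2Q).
1 − 2P − Q = 0.694, giving −½ ln(0.694) = 0.182642.
1 − 2Q = 0.7, giving −¼ ln(0.7) = 0.089169.
d = 0.182642 + 0.089169 = 0.271811.
Under a molecular clock d = 2μt, so t = d/(2μ) = 0.271811 / (2 × 7.3 × 10^-8) = 1.86 million years.

1.86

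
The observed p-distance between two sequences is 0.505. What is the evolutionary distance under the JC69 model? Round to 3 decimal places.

0.839

d = −(3/4) ln(1 − 4p/3) = −0.75 ln(1 − 0.673333) = −0.75 ln(0.326667)
  = −0.75 × (-1.118814) = 0.839111 substitutions/site.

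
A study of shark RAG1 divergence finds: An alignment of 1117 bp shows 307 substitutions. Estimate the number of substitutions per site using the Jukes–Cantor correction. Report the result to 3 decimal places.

p = 307/1117 ≈ 0.274843.
d = −(3/4) ln(1 − 4p/3) = −0.75 ln(1 − 0.366457) = −0.75 ln(0.633543)
  = −0.75 × (-0.456427) = 0.342320 substitutions/site.

0.342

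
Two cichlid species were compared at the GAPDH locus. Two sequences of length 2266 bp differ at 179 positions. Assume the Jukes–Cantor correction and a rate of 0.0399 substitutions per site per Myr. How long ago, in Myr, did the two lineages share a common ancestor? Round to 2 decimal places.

1.05

p = 179/2266 ≈ 0.078994.
d = −(3/4) ln(1 − 4p/3) = −0.75 ln(1 − 0.105325) = −0.75 ln(0.894675)
  = −0.75 × (-0.111295) = 0.083471 substitutions/site.
Under a molecular clock d = 2μt, so t = d/(2μ) = 0.083471 / (2 × 0.0399) = 1.05 Myr.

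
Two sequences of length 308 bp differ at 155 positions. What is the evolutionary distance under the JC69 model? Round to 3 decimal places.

0.834

p = 155/308 ≈ 0.503247.
d = −(3/4) ln(1 − 4p/3) = −0.75 ln(1 − 0.670996) = −0.75 ln(0.329004)
  = −0.75 × (-1.111685) = 0.833764 substitutions/site.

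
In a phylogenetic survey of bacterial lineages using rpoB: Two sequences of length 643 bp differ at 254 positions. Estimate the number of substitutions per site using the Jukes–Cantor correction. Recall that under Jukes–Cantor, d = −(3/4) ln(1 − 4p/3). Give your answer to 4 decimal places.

p = 254/643 ≈ 0.395023.
d = −(3/4) ln(1 − 4p/3) = −0.75 ln(1 − 0.526697) = −0.75 ln(0.473303)
  = −0.75 × (-0.748020) = 0.561015 substitutions/site.

0.5610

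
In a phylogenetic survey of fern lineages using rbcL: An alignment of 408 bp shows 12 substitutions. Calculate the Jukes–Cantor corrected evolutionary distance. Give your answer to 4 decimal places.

0.0300

p = 12/408 ≈ 0.029412.
d = −(3/4) ln(1 − 4p/3) = −0.75 ln(1 − 0.039216) = −0.75 ln(0.960784)
  = −0.75 × (-0.040006) = 0.030005 substitutions/site.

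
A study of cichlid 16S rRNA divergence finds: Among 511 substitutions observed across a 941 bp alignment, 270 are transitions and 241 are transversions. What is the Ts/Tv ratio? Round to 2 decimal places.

R = 270/241 = 1.120331… ≈ 1.12 (to 2 d.p.).

1.12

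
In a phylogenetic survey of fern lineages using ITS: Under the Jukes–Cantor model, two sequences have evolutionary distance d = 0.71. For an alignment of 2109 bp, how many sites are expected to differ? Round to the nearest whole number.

968

Invert JC69: p = (3/4)(1 − e^(−4d/3)) = 0.75 × (1 − e^(-0.946667)) = 0.75 × (1 − 0.388032) = 0.458976.
Expected differing sites = pL ≈ 0.458976 × 2109 = 967.980384 ≈ 968.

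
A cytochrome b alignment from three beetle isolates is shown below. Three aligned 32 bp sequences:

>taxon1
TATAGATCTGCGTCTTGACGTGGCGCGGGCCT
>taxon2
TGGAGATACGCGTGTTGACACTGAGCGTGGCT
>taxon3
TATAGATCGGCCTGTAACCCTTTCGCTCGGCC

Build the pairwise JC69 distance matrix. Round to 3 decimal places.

taxon1–taxon2: 11/32 sites differ → p = 0.34375, d = −0.75 ln(1 − 0.458333) = 0.459828 ≈ 0.460.
taxon1–taxon3: 13/32 sites differ → p = 0.40625, d = −0.75 ln(1 − 0.541667) = 0.585119 ≈ 0.585.
taxon2–taxon3: 15/32 sites differ → p = 0.46875, d = −0.75 ln(1 − 0.625) = 0.735622 ≈ 0.736.

d(taxon1,taxon2) = 0.460, d(taxon1,taxon3) = 0.585, d(taxon2,taxon3) = 0.736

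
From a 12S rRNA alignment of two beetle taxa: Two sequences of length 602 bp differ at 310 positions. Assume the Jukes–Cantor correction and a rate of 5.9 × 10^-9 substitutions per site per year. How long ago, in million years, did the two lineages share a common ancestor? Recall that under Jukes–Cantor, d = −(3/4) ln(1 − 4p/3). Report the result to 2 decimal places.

73.75

p = 310/602 ≈ 0.51495.
d = −(3/4) ln(1 − 4p/3) = −0.75 ln(1 − 0.6866) = −0.75 ln(0.3134)
  = −0.75 × (-1.160275) = 0.870206 substitutions/site.
Under a molecular clock d = 2μt, so t = d/(2μ) = 0.870206 / (2 × 5.9 × 10^-9) = 73.75 million years.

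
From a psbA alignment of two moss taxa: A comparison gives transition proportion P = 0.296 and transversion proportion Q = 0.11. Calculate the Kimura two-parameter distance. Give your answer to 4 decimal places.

0.6674

Under the Kimura two-parameter model, d = −½ ln(1 − 2P − Q) − ¼ ln(1 − 2Q).
1 − 2P − Q = 0.298, giving −½ ln(0.298) = 0.605331.
1 − 2Q = 0.78, giving −¼ ln(0.78) = 0.062115.
d = 0.605331 + 0.062115 = 0.667446.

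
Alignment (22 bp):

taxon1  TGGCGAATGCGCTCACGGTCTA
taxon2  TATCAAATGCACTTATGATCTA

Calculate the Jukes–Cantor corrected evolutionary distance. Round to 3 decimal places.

0.414

The sequences differ at 7 of 22 sites (2, 3, 5, 11, 14, 16, 18), so p = 7/22 ≈ 0.318182.
d = −(3/4) ln(1 − 4p/3) = −0.75 ln(1 − 0.424243) = −0.75 ln(0.575757)
  = −0.75 × (-0.552070) = 0.414053 substitutions/site.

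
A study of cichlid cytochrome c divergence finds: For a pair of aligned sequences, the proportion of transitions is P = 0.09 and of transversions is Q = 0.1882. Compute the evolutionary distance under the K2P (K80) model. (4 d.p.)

Under the Kimura two-parameter model, d = −½ ln(1 − 2P − Q) − ¼ ln(1 − 2Q).
1 − 2P − Q = 0.6318, giving −½ ln(0.6318) = 0.229591.
1 − 2Q = 0.6236, giving −¼ ln(0.6236) = 0.118062.
d = 0.229591 + 0.118062 = 0.347653.

0.3477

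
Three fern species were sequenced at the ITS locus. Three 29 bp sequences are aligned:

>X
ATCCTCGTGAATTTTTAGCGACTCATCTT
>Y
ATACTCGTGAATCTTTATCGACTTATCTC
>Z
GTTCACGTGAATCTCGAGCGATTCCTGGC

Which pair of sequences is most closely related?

X–Y: 5/29 differ, p = 0.172, d = 0.196.
X–Z: 11/29 differ, p = 0.379, d = 0.529.
Y–Z: 11/29 differ, p = 0.379, d = 0.529.
The smallest distance is between X and Y.

X and Y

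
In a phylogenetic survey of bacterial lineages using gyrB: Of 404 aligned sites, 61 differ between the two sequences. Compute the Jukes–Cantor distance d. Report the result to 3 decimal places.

0.169

p = 61/404 ≈ 0.15099.
d = −(3/4) ln(1 − 4p/3) = −0.75 ln(1 − 0.20132) = −0.75 ln(0.79868)
  = −0.75 × (-0.224795) = 0.168596 substitutions/site.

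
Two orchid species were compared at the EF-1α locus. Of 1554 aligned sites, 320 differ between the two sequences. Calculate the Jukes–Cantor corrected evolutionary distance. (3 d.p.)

p = 320/1554 ≈ 0.20592.
d = −(3/4) ln(1 − 4p/3) = −0.75 ln(1 − 0.27456) = −0.75 ln(0.72544)
  = −0.75 × (-0.320977) = 0.240733 substitutions/site.

0.241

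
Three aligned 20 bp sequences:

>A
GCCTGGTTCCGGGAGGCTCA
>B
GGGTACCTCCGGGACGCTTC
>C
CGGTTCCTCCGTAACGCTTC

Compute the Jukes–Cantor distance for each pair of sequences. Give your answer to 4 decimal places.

A–B: 8/20 sites differ → p = 0.4, d = −0.75 ln(1 − 0.533333) = 0.571605 ≈ 0.5716.
A–C: 11/20 sites differ → p = 0.55, d = −0.75 ln(1 − 0.733333) = 0.991316 ≈ 0.9913.
B–C: 4/20 sites differ → p = 0.2, d = −0.75 ln(1 − 0.266667) = 0.232617 ≈ 0.2326.

d(A,B) = 0.5716, d(A,C) = 0.9913, d(B,C) = 0.2326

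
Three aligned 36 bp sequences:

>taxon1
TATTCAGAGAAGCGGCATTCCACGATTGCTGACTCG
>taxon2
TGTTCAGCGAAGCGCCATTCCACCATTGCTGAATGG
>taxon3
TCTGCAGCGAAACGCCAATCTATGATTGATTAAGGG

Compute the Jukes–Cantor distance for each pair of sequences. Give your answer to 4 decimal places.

d(taxon1,taxon2) = 0.1885, d(taxon1,taxon3) = 0.4926, d(taxon2,taxon3) = 0.3470

taxon1–taxon2: 6/36 sites differ → p ≈ 0.166667, d = −0.75 ln(1 − 0.222223) = 0.188487 ≈ 0.1885.
taxon1–taxon3: 13/36 sites differ → p ≈ 0.361111, d = −0.75 ln(1 − 0.481481) = 0.492584 ≈ 0.4926.
taxon2–taxon3: 10/36 sites differ → p ≈ 0.277778, d = −0.75 ln(1 − 0.370371) = 0.346968 ≈ 0.3470.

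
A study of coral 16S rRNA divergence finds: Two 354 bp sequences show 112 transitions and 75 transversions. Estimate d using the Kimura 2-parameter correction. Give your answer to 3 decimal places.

1.069

P = 112/354 ≈ 0.316384 and Q = 75/354 ≈ 0.211864.
Under the Kimura two-parameter model, d = −½ ln(1 − 2P − Q) − ¼ ln(1 − 2Q).
1 − 2P − Q = 0.155368, giving −½ ln(0.155368) = 0.930979.
1 − 2Q = 0.576272, giving −¼ ln(0.576272) = 0.137794.
d = 0.930979 + 0.137794 = 1.068773.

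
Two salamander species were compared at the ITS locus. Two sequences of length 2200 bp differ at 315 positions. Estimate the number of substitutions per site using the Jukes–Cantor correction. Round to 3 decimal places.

p = 315/2200 ≈ 0.143182.
d = −(3/4) ln(1 − 4p/3) = −0.75 ln(1 − 0.190909) = −0.75 ln(0.809091)
  = −0.75 × (-0.211844) = 0.158883 substitutions/site.

0.159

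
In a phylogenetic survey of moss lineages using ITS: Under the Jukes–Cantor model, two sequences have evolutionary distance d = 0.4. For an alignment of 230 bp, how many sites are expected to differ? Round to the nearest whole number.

Invert JC69: p = (3/4)(1 − e^(−4d/3)) = 0.75 × (1 − e^(-0.533333)) = 0.75 × (1 − 0.586646) = 0.310016.
Expected differing sites = pL ≈ 0.310016 × 230 = 71.30368 ≈ 71.

71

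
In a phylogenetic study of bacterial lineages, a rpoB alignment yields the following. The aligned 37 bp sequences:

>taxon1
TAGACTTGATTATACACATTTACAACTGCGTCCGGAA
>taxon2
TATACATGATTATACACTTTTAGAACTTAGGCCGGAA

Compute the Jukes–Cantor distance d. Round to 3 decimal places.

The sequences differ at 7 of 37 sites (3, 6, 18, 23, 28, 29, 31), so p = 7/37 ≈ 0.189189.
d = −(3/4) ln(1 − 4p/3) = −0.75 ln(1 − 0.252252) = −0.75 ln(0.747748)
  = −0.75 × (-0.290689) = 0.218017 substitutions/site.

0.218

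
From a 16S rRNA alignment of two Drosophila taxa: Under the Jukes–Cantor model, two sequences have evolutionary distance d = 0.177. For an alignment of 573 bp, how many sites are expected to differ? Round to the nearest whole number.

Invert JC69: p = (3/4)(1 − e^(−4d/3)) = 0.75 × (1 − e^(-0.236)) = 0.75 × (1 − 0.789781) = 0.157664.
Expected differing sites = pL ≈ 0.157664 × 573 = 90.341472 ≈ 90.

90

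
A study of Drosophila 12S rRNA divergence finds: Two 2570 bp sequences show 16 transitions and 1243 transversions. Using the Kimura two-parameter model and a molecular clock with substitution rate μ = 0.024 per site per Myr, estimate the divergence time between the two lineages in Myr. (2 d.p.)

24.96

P = 16/2570 ≈ 0.006226 and Q = 1243/2570 ≈ 0.483658.
Under the Kimura two-parameter model, d = −½ ln(1 − 2P − Q) − ¼ ln(1 − 2Q).
1 − 2P − Q = 0.50389, giving −½ ln(0.50389) = 0.342699.
1 − 2Q = 0.032684, giving −¼ ln(0.032684) = 0.855217.
d = 0.342699 + 0.855217 = 1.197916.
Under a molecular clock d = 2μt, so t = d/(2μ) = 1.197916 / (2 × 0.024) = 24.96 Myr.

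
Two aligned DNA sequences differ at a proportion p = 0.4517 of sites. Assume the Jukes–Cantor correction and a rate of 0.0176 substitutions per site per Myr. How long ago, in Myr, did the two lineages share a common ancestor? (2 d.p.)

19.64

d = −(3/4) ln(1 − 4p/3) = −0.75 ln(1 − 0.602267) = −0.75 ln(0.397733)
  = −0.75 × (-0.921974) = 0.691481 substitutions/site.
Under a molecular clock d = 2μt, so t = d/(2μ) = 0.691481 / (2 × 0.0176) = 19.64 Myr.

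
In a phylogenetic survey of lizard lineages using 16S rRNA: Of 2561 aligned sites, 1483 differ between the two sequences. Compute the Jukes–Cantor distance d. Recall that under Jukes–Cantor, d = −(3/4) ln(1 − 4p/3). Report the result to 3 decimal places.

p = 1483/2561 ≈ 0.579071.
d = −(3/4) ln(1 − 4p/3) = −0.75 ln(1 − 0.772095) = −0.75 ln(0.227905)
  = −0.75 × (-1.478826) = 1.109120 substitutions/site.

1.109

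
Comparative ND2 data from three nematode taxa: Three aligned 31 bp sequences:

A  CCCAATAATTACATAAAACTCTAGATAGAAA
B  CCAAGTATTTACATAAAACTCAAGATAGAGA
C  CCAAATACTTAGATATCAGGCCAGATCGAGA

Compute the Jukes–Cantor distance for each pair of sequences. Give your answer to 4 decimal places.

d(A,B) = 0.1816, d(A,C) = 0.4217, d(B,C) = 0.3672

A–B: 5/31 sites differ → p ≈ 0.16129, d = −0.75 ln(1 − 0.215053) = 0.181604 ≈ 0.1816.
A–C: 10/31 sites differ → p ≈ 0.322581, d = −0.75 ln(1 − 0.430108) = 0.421731 ≈ 0.4217.
B–C: 9/31 sites differ → p ≈ 0.290323, d = −0.75 ln(1 − 0.387097) = 0.367161 ≈ 0.3672.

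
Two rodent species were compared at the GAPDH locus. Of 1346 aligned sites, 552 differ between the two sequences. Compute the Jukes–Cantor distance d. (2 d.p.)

0.59

p = 552/1346 ≈ 0.410104.
d = −(3/4) ln(1 − 4p/3) = −0.75 ln(1 − 0.546805) = −0.75 ln(0.453195)
  = −0.75 × (-0.791433) = 0.593575 substitutions/site.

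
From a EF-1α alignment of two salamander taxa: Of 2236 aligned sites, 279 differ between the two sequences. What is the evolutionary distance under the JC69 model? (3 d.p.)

0.136

p = 279/2236 ≈ 0.124776.
d = −(3/4) ln(1 − 4p/3) = −0.75 ln(1 − 0.166368) = −0.75 ln(0.833632)
  = −0.75 × (-0.181963) = 0.136472 substitutions/site.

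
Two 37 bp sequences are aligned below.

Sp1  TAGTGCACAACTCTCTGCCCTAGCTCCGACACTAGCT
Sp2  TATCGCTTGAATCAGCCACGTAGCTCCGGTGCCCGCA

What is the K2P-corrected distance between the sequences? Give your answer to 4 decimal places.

0.8009

Of 37 sites, 8 differences are transitions and 10 are transversions, so P = 8/37 ≈ 0.216216 and Q = 10/37 ≈ 0.27027.
Under the Kimura two-parameter model, d = −½ ln(1 − 2P − Q) − ¼ ln(1 − 2Q).
1 − 2P − Q = 0.297298, giving −½ ln(0.297298) = 0.606510.
1 − 2Q = 0.45946, giving −¼ ln(0.45946) = 0.194426.
d = 0.606510 + 0.194426 = 0.800936.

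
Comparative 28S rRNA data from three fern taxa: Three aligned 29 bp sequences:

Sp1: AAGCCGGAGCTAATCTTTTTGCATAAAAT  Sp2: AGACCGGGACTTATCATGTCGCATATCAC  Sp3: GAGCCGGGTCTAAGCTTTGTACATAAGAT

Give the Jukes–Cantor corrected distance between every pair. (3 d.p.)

Sp1–Sp2: 11/29 sites differ → p ≈ 0.37931, d = −0.75 ln(1 − 0.505747) = 0.528531 ≈ 0.529.
Sp1–Sp3: 7/29 sites differ → p ≈ 0.241379, d = −0.75 ln(1 − 0.321839) = 0.291278 ≈ 0.291.
Sp2–Sp3: 14/29 sites differ → p ≈ 0.482759, d = −0.75 ln(1 − 0.643679) = 0.773942 ≈ 0.774.

d(Sp1,Sp2) = 0.529, d(Sp1,Sp3) = 0.291, d(Sp2,Sp3) = 0.774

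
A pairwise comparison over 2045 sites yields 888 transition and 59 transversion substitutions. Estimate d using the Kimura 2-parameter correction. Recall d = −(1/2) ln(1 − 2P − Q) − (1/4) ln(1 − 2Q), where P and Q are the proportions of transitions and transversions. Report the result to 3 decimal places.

P = 888/2045 ≈ 0.43423 and Q = 59/2045 ≈ 0.028851.
Under the Kimura two-parameter model, d = −½ ln(1 − 2P − Q) − ¼ ln(1 − 2Q).
1 − 2P − Q = 0.102689, giving −½ ln(0.102689) = 1.138025.
1 − 2Q = 0.942298, giving −¼ ln(0.942298) = 0.014858.
d = 1.138025 + 0.014858 = 1.152883.

1.153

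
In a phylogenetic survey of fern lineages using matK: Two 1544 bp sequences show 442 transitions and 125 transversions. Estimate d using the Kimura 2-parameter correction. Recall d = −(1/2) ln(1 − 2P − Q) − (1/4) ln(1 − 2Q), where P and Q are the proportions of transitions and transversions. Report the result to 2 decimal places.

P = 442/1544 ≈ 0.286269 and Q = 125/1544 ≈ 0.080959.
Under the Kimura two-parameter model, d = −½ ln(1 − 2P − Q) − ¼ ln(1 − 2Q).
1 − 2P − Q = 0.346503, giving −½ ln(0.346503) = 0.529932.
1 − 2Q = 0.838082, giving −¼ ln(0.838082) = 0.044160.
d = 0.529932 + 0.044160 = 0.574092.

0.57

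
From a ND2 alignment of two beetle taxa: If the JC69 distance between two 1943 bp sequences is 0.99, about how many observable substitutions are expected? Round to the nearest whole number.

1068

Invert JC69: p = (3/4)(1 − e^(−4d/3)) = 0.75 × (1 − e^(-1.32)) = 0.75 × (1 − 0.267135) = 0.549649.
Expected differing sites = pL ≈ 0.549649 × 1943 = 1067.968007 ≈ 1068.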